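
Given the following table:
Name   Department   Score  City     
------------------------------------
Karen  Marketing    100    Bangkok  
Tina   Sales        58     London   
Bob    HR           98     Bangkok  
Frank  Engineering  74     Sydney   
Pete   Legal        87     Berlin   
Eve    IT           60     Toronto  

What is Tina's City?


Row 2: Tina
City = London

ANSWER: London


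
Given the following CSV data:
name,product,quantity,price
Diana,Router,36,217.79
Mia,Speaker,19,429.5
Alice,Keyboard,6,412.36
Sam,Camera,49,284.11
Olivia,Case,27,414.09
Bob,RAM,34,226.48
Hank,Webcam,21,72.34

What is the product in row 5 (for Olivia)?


Row 5: Olivia
Column 'product' = Case

ANSWER: Case


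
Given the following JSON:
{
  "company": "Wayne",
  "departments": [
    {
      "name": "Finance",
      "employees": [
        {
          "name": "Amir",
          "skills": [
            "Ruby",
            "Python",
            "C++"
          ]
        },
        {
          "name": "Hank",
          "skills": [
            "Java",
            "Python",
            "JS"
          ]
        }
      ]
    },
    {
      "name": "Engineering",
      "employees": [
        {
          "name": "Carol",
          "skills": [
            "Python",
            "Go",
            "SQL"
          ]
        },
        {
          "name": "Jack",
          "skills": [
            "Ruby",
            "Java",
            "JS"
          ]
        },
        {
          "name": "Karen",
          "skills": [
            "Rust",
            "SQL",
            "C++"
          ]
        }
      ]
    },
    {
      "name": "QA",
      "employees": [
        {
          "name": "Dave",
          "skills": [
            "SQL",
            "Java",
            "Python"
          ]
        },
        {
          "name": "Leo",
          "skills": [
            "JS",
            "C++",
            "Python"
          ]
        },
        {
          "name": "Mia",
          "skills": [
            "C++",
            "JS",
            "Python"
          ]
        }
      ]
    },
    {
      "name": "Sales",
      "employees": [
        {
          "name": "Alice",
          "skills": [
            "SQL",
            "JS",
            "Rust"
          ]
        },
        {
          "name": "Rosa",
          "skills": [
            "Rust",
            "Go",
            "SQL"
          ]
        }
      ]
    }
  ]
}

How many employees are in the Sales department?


Path: departments[3].employees
Count: 2

ANSWER: 2


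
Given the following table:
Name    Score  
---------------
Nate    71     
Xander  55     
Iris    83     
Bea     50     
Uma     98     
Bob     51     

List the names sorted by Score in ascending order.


Sorting by Score (ascending):
  Bea: 50
  Bob: 51
  Xander: 55
  Nate: 71
  Iris: 83
  Uma: 98


ANSWER: Bea, Bob, Xander, Nate, Iris, Uma


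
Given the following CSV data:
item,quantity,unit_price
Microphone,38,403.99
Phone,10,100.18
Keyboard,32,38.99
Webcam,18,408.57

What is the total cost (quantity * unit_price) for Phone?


Row: Phone
quantity = 10
unit_price = 100.18
total = 10 * 100.18 = 1001.8

ANSWER: 1001.8


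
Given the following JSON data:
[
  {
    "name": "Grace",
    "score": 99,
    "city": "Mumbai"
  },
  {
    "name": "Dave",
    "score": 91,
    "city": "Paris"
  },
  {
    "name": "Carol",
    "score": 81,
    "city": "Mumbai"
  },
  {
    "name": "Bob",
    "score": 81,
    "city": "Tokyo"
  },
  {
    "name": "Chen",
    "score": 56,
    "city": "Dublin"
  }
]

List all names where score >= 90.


Filtering records where score >= 90:
  Grace (score=99) -> YES
  Dave (score=91) -> YES
  Carol (score=81) -> no
  Bob (score=81) -> no
  Chen (score=56) -> no


ANSWER: Grace, Dave


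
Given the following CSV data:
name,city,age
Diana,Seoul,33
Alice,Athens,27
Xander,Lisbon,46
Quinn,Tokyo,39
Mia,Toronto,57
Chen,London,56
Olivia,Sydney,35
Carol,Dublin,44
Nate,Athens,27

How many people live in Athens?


Scanning city column for 'Athens':
  Row 2: Alice -> MATCH
  Row 9: Nate -> MATCH
Total matches: 2

ANSWER: 2


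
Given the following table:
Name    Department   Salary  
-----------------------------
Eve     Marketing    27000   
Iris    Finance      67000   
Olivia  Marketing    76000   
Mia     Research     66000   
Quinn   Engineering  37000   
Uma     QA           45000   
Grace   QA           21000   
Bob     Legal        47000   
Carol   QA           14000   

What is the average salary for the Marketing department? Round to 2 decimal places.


Marketing department members:
  Eve: 27000
  Olivia: 76000
Sum = 103000
Count = 2
Average = 103000 / 2 = 51500.00

ANSWER: 51500.00


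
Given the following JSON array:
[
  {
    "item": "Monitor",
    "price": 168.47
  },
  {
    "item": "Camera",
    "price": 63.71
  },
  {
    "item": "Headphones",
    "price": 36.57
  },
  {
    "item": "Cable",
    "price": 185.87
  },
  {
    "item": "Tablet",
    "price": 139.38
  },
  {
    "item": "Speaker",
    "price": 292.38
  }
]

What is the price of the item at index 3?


Array index 3 -> Cable
price = 185.87

ANSWER: 185.87


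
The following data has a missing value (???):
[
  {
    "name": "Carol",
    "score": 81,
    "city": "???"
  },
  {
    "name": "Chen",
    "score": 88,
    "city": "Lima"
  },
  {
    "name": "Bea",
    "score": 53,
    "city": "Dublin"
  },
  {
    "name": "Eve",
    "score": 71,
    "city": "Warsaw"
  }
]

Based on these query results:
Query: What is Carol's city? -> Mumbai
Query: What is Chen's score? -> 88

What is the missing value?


The missing value is Carol's city
From query: Carol's city = Mumbai

ANSWER: Mumbai


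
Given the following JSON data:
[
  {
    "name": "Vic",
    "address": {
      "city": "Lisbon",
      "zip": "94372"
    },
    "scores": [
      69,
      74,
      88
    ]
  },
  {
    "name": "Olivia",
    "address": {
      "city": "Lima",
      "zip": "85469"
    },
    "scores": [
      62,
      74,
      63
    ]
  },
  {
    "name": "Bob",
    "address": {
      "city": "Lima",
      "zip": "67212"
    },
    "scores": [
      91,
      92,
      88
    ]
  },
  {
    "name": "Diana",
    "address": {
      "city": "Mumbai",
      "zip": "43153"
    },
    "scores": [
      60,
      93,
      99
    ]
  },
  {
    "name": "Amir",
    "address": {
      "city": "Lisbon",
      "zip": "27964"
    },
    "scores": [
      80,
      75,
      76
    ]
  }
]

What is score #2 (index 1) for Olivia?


Path: records[1].scores[1]
Value: 74

ANSWER: 74


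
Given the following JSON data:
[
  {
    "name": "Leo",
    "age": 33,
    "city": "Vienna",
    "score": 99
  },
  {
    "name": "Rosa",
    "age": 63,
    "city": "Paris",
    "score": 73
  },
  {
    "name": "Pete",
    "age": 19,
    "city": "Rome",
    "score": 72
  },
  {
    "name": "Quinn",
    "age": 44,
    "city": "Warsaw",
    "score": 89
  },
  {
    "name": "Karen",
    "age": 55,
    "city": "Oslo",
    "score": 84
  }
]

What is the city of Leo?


Looking up record where name = Leo
Record index: 0
Field 'city' = Vienna

ANSWER: Vienna


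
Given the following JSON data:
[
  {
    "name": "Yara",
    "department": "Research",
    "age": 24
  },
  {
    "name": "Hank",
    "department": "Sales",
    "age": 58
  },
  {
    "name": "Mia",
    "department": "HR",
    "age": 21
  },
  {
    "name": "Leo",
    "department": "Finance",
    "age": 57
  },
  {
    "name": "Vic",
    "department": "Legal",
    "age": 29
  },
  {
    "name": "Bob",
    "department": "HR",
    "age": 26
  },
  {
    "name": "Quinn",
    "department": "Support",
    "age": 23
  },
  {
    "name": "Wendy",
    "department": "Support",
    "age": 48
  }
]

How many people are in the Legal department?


Scanning records for department = Legal
  Record 4: Vic
Count: 1

ANSWER: 1


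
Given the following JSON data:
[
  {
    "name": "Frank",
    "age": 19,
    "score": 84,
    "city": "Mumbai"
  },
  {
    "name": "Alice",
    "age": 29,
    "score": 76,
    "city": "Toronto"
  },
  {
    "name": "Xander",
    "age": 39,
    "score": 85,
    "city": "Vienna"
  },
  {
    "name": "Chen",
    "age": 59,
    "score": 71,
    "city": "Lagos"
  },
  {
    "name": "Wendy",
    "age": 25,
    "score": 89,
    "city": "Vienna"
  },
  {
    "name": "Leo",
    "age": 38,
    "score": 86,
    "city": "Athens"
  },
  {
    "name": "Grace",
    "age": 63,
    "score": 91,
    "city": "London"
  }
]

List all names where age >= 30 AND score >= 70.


Checking both conditions:
  Frank (age=19, score=84) -> no
  Alice (age=29, score=76) -> no
  Xander (age=39, score=85) -> YES
  Chen (age=59, score=71) -> YES
  Wendy (age=25, score=89) -> no
  Leo (age=38, score=86) -> YES
  Grace (age=63, score=91) -> YES


ANSWER: Xander, Chen, Leo, Grace


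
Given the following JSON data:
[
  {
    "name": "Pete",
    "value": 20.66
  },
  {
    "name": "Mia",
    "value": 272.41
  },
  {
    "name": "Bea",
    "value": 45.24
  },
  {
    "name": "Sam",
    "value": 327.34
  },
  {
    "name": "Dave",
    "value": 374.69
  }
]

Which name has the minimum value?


Comparing values:
  Pete: 20.66
  Mia: 272.41
  Bea: 45.24
  Sam: 327.34
  Dave: 374.69
Minimum: Pete (20.66)

ANSWER: Pete


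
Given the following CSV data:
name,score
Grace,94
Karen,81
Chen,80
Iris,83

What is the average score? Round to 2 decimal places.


Scores: 94, 81, 80, 83
Sum = 338
Count = 4
Average = 338 / 4 = 84.50

ANSWER: 84.50


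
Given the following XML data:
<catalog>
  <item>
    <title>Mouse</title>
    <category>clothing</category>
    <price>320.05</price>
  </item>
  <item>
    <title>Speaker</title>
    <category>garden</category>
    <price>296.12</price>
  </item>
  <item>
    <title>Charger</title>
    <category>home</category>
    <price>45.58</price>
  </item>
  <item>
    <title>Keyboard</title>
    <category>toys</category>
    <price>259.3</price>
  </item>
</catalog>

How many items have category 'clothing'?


Scanning <item> elements for <category>clothing</category>:
  Item 1: Mouse -> MATCH
Count: 1

ANSWER: 1


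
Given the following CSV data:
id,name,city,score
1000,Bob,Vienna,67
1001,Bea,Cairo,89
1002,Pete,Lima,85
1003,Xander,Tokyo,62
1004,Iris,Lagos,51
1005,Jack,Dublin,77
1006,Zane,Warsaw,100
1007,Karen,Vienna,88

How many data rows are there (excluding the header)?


Counting rows (excluding header):
Header: id,name,city,score
Data rows: 8

ANSWER: 8


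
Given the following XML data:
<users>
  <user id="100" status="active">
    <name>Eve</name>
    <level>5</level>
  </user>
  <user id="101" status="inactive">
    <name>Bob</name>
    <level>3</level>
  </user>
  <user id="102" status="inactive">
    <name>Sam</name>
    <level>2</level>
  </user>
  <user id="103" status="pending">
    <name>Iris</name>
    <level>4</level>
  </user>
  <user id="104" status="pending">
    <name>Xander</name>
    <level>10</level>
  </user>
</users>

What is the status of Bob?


Finding user with name = Bob
user id="101" status="inactive"

ANSWER: inactive


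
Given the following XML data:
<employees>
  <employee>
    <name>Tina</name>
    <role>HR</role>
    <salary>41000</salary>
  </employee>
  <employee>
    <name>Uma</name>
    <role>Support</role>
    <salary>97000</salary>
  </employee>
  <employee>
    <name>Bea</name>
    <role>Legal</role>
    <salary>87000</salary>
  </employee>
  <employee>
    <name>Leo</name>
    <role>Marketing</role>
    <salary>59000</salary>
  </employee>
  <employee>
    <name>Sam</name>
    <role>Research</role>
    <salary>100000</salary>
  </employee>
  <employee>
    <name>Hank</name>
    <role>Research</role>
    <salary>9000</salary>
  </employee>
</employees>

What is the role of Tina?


Searching for <employee> with <name>Tina</name>
Found at position 1
<role>HR</role>

ANSWER: HR


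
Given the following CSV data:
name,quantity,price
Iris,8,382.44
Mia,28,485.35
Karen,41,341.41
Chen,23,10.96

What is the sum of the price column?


Values in 'price' column:
  Row 1: 382.44
  Row 2: 485.35
  Row 3: 341.41
  Row 4: 10.96
Sum = 382.44 + 485.35 + 341.41 + 10.96 = 1220.16

ANSWER: 1220.16


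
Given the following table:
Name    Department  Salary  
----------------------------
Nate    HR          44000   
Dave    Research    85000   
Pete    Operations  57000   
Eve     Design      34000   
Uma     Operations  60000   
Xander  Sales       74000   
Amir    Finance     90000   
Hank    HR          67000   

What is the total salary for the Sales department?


Sales department members:
  Xander: 74000
Total = 74000 = 74000

ANSWER: 74000


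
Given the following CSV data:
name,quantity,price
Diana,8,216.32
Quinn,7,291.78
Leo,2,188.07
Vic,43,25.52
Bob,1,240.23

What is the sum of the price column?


Values in 'price' column:
  Row 1: 216.32
  Row 2: 291.78
  Row 3: 188.07
  Row 4: 25.52
  Row 5: 240.23
Sum = 216.32 + 291.78 + 188.07 + 25.52 + 240.23 = 961.92

ANSWER: 961.92


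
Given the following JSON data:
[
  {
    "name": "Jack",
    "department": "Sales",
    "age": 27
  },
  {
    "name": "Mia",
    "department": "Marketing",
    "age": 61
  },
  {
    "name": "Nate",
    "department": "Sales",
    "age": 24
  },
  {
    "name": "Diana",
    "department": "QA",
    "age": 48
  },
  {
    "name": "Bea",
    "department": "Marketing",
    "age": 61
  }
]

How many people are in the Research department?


Scanning records for department = Research
  No matches found
Count: 0

ANSWER: 0


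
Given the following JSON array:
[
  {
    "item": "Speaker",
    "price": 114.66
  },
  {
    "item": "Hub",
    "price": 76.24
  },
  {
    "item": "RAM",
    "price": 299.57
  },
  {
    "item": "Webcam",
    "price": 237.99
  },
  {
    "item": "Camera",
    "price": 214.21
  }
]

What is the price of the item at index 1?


Array index 1 -> Hub
price = 76.24

ANSWER: 76.24


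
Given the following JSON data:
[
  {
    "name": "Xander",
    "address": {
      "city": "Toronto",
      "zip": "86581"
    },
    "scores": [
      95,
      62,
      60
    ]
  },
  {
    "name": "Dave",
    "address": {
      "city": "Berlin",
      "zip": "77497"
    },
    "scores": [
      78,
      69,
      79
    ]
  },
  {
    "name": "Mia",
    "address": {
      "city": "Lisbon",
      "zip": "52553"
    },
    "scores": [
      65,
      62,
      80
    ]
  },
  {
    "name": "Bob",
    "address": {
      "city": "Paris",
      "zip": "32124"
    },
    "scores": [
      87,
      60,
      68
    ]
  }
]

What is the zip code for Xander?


Path: records[0].address.zip
Value: 86581

ANSWER: 86581


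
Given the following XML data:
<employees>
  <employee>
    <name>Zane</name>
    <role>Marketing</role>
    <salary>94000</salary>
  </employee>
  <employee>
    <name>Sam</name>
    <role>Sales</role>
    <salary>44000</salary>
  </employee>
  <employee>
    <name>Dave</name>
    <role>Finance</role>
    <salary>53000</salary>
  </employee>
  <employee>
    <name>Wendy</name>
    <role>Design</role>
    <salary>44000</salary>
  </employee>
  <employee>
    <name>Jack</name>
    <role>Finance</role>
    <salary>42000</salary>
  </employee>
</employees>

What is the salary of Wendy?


Searching for <employee> with <name>Wendy</name>
Found at position 4
<salary>44000</salary>

ANSWER: 44000


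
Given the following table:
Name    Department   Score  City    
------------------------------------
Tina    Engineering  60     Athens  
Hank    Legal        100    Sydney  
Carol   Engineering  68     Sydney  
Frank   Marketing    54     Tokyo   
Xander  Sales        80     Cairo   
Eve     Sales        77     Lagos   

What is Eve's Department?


Row 6: Eve
Department = Sales

ANSWER: Sales


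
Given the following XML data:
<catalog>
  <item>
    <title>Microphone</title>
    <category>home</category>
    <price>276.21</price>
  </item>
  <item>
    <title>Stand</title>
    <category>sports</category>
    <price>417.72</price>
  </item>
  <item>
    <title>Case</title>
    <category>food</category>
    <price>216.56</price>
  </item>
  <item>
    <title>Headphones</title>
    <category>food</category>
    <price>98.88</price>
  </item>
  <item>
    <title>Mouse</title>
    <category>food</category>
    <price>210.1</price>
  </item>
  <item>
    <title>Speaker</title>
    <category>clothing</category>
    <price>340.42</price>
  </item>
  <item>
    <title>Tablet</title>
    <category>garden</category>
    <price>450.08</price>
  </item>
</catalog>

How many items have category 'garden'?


Scanning <item> elements for <category>garden</category>:
  Item 7: Tablet -> MATCH
Count: 1

ANSWER: 1


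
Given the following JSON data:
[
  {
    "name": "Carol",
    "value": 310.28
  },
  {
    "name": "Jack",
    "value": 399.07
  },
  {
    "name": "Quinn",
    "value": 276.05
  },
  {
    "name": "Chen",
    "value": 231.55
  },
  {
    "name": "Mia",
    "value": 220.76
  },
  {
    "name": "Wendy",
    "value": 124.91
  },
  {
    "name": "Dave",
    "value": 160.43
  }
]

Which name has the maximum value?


Comparing values:
  Carol: 310.28
  Jack: 399.07
  Quinn: 276.05
  Chen: 231.55
  Mia: 220.76
  Wendy: 124.91
  Dave: 160.43
Maximum: Jack (399.07)

ANSWER: Jack


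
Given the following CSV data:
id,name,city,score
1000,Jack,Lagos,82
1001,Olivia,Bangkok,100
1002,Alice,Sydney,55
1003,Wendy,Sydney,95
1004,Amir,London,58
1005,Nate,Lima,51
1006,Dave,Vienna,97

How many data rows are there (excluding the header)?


Counting rows (excluding header):
Header: id,name,city,score
Data rows: 7

ANSWER: 7


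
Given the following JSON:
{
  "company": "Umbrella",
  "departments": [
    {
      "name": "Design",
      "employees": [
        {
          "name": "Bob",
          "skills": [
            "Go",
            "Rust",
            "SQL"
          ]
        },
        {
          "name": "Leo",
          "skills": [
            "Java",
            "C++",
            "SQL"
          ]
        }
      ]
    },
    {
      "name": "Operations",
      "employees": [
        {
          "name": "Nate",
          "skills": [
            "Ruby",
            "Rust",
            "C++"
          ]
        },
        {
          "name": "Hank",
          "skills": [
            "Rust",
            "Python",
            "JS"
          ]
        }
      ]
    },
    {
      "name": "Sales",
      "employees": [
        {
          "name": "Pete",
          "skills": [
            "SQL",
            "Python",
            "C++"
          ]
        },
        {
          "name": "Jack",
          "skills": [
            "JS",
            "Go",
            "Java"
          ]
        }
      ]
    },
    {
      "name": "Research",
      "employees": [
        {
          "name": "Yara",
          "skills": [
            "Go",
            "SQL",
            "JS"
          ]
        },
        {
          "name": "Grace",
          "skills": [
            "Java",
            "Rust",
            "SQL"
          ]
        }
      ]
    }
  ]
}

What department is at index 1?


Path: departments[1].name
Value: Operations

ANSWER: Operations


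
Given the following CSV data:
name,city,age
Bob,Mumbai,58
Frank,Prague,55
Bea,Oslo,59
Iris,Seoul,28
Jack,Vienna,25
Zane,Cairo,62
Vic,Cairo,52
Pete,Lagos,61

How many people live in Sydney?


Scanning city column for 'Sydney':
Total matches: 0

ANSWER: 0


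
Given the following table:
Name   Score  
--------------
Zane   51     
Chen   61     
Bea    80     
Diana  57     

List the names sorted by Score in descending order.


Sorting by Score (descending):
  Bea: 80
  Chen: 61
  Diana: 57
  Zane: 51


ANSWER: Bea, Chen, Diana, Zane


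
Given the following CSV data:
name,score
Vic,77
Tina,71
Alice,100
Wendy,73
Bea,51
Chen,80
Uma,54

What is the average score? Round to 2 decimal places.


Scores: 77, 71, 100, 73, 51, 80, 54
Sum = 506
Count = 7
Average = 506 / 7 = 72.29

ANSWER: 72.29


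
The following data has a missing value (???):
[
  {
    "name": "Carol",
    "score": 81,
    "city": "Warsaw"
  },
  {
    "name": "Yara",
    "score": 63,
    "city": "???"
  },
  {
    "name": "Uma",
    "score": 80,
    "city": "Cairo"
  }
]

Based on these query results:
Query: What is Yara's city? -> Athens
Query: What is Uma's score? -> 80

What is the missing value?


The missing value is Yara's city
From query: Yara's city = Athens

ANSWER: Athens


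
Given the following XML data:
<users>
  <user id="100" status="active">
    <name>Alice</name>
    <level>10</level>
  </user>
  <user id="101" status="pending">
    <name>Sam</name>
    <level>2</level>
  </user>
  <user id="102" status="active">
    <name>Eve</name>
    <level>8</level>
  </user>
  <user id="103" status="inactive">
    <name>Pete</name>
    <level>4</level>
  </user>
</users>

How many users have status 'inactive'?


Counting users with status='inactive':
  Pete (id=103) -> MATCH
Count: 1

ANSWER: 1


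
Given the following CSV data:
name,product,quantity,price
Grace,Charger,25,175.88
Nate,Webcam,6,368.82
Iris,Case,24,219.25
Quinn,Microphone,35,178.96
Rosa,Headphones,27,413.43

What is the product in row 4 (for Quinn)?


Row 4: Quinn
Column 'product' = Microphone

ANSWER: Microphone


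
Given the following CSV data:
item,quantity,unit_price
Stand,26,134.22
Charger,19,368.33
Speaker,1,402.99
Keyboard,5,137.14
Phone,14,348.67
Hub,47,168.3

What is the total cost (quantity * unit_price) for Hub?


Row: Hub
quantity = 47
unit_price = 168.3
total = 47 * 168.3 = 7910.1

ANSWER: 7910.1


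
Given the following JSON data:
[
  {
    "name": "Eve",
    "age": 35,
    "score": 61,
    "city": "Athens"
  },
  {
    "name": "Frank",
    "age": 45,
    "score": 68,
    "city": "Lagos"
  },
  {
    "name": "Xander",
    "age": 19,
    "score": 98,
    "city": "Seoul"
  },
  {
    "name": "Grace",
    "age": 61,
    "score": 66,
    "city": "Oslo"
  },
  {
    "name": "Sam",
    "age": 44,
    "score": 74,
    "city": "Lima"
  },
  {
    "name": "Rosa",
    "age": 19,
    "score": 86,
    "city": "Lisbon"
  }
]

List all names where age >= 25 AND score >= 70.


Checking both conditions:
  Eve (age=35, score=61) -> no
  Frank (age=45, score=68) -> no
  Xander (age=19, score=98) -> no
  Grace (age=61, score=66) -> no
  Sam (age=44, score=74) -> YES
  Rosa (age=19, score=86) -> no


ANSWER: Sam


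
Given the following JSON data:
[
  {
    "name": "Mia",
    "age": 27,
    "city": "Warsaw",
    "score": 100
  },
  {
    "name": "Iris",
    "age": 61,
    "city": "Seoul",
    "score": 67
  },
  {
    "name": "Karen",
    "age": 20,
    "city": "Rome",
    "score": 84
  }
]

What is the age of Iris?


Looking up record where name = Iris
Record index: 1
Field 'age' = 61

ANSWER: 61


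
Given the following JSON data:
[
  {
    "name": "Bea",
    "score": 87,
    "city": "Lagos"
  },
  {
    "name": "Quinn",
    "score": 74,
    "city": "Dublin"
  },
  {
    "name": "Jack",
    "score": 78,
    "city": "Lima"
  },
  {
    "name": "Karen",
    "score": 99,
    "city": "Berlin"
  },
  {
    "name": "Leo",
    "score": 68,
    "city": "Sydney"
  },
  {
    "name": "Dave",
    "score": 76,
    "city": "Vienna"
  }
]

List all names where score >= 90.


Filtering records where score >= 90:
  Bea (score=87) -> no
  Quinn (score=74) -> no
  Jack (score=78) -> no
  Karen (score=99) -> YES
  Leo (score=68) -> no
  Dave (score=76) -> no


ANSWER: Karen


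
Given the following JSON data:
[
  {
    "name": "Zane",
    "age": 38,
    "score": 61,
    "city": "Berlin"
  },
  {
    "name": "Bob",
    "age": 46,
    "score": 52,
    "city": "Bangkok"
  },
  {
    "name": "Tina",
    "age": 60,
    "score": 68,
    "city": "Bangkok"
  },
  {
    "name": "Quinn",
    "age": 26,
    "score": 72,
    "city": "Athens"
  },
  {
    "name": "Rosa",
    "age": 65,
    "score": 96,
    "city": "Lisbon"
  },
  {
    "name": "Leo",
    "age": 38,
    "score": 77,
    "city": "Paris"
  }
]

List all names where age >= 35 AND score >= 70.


Checking both conditions:
  Zane (age=38, score=61) -> no
  Bob (age=46, score=52) -> no
  Tina (age=60, score=68) -> no
  Quinn (age=26, score=72) -> no
  Rosa (age=65, score=96) -> YES
  Leo (age=38, score=77) -> YES


ANSWER: Rosa, Leo


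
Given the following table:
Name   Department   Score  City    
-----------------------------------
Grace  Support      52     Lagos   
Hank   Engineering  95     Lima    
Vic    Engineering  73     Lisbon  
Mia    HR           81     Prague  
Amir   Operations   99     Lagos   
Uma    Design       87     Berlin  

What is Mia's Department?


Row 4: Mia
Department = HR

ANSWER: HR


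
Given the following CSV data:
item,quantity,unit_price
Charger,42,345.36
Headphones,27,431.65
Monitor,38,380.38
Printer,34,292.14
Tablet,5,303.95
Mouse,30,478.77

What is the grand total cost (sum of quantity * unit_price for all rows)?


Computing row totals:
  Charger: 42 * 345.36 = 14505.12
  Headphones: 27 * 431.65 = 11654.55
  Monitor: 38 * 380.38 = 14454.44
  Printer: 34 * 292.14 = 9932.76
  Tablet: 5 * 303.95 = 1519.75
  Mouse: 30 * 478.77 = 14363.1
Grand total = 14505.12 + 11654.55 + 14454.44 + 9932.76 + 1519.75 + 14363.1 = 66429.72

ANSWER: 66429.72


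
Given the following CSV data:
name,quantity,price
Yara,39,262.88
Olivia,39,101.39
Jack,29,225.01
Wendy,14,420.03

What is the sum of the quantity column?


Values in 'quantity' column:
  Row 1: 39
  Row 2: 39
  Row 3: 29
  Row 4: 14
Sum = 39 + 39 + 29 + 14 = 121

ANSWER: 121


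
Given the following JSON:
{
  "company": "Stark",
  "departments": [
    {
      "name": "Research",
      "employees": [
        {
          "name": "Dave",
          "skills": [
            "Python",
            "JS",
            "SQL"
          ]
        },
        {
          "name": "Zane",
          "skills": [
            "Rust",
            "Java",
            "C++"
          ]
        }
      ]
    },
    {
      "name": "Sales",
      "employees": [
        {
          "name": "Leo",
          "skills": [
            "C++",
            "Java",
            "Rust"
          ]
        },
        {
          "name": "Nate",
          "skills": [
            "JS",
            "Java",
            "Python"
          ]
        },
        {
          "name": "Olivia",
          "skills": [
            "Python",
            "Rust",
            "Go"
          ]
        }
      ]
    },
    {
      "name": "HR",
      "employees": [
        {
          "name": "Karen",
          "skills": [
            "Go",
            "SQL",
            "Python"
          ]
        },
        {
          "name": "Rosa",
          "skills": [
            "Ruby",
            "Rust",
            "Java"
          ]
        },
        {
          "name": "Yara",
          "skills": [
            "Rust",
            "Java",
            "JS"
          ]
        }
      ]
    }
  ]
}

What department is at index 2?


Path: departments[2].name
Value: HR

ANSWER: HR


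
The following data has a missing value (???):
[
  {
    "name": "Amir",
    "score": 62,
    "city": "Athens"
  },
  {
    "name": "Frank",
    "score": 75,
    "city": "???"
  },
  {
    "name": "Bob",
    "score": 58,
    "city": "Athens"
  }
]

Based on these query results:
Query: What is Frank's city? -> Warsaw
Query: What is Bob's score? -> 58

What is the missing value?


The missing value is Frank's city
From query: Frank's city = Warsaw

ANSWER: Warsaw


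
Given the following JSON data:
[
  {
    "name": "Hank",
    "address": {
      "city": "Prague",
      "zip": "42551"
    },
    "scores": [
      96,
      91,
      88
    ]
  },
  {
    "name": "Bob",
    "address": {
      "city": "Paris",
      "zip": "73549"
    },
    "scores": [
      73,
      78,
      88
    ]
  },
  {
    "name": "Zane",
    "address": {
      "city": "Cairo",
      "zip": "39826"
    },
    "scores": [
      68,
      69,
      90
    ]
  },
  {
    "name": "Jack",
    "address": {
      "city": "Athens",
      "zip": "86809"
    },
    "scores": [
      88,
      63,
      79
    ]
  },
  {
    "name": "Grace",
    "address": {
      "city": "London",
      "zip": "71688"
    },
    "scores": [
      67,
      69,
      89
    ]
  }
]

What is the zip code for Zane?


Path: records[2].address.zip
Value: 39826

ANSWER: 39826


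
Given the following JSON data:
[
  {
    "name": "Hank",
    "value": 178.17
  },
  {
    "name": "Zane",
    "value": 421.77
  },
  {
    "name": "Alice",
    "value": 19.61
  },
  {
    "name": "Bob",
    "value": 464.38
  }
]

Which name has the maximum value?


Comparing values:
  Hank: 178.17
  Zane: 421.77
  Alice: 19.61
  Bob: 464.38
Maximum: Bob (464.38)

ANSWER: Bob


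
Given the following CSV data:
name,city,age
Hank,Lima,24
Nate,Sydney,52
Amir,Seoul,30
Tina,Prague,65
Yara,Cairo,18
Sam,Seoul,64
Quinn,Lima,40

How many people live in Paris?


Scanning city column for 'Paris':
Total matches: 0

ANSWER: 0


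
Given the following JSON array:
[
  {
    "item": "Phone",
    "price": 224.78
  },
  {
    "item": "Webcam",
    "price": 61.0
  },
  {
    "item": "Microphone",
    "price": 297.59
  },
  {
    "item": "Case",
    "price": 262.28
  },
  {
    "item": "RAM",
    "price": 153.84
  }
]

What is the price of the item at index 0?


Array index 0 -> Phone
price = 224.78

ANSWER: 224.78


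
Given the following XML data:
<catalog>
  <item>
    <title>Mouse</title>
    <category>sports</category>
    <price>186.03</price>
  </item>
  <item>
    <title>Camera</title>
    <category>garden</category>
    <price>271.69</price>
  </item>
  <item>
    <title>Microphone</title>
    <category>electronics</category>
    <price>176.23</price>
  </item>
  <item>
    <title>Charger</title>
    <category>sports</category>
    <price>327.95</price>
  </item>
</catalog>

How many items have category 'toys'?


Scanning <item> elements for <category>toys</category>:
Count: 0

ANSWER: 0


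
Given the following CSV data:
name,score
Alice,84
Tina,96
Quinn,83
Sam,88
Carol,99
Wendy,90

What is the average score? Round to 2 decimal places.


Scores: 84, 96, 83, 88, 99, 90
Sum = 540
Count = 6
Average = 540 / 6 = 90.00

ANSWER: 90.00


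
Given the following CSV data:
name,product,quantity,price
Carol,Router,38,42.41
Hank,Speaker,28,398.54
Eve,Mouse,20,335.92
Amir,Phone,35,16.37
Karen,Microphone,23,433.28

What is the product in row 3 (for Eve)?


Row 3: Eve
Column 'product' = Mouse

ANSWER: Mouse


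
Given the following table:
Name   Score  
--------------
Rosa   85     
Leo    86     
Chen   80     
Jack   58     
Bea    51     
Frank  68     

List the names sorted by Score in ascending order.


Sorting by Score (ascending):
  Bea: 51
  Jack: 58
  Frank: 68
  Chen: 80
  Rosa: 85
  Leo: 86


ANSWER: Bea, Jack, Frank, Chen, Rosa, Leo


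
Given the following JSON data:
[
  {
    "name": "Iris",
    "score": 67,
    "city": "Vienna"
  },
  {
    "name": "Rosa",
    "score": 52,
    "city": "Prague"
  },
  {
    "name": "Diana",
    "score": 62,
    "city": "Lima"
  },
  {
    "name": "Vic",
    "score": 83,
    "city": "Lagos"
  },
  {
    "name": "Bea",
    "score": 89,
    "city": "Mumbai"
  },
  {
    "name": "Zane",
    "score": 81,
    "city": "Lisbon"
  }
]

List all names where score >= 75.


Filtering records where score >= 75:
  Iris (score=67) -> no
  Rosa (score=52) -> no
  Diana (score=62) -> no
  Vic (score=83) -> YES
  Bea (score=89) -> YES
  Zane (score=81) -> YES


ANSWER: Vic, Bea, Zane


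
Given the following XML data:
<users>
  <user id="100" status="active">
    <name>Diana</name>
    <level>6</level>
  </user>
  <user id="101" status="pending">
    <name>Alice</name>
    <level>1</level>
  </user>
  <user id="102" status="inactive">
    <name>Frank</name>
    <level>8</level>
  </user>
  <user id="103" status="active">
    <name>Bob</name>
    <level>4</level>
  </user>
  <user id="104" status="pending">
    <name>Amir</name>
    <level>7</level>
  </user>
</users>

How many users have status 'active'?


Counting users with status='active':
  Diana (id=100) -> MATCH
  Bob (id=103) -> MATCH
Count: 2

ANSWER: 2


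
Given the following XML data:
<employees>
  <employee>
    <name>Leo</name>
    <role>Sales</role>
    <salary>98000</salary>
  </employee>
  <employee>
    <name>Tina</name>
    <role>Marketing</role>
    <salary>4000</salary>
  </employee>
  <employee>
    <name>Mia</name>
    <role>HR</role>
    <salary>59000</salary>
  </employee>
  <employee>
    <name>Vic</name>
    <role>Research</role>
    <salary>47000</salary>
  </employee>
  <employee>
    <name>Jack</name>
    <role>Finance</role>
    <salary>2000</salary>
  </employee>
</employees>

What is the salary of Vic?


Searching for <employee> with <name>Vic</name>
Found at position 4
<salary>47000</salary>

ANSWER: 47000


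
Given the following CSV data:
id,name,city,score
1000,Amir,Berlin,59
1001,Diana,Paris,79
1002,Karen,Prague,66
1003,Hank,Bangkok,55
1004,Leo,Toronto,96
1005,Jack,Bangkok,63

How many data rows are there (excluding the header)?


Counting rows (excluding header):
Header: id,name,city,score
Data rows: 6

ANSWER: 6


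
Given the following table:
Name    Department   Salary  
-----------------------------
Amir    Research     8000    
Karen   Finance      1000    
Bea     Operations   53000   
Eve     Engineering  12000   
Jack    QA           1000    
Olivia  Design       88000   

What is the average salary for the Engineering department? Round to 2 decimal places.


Engineering department members:
  Eve: 12000
Sum = 12000
Count = 1
Average = 12000 / 1 = 12000.00

ANSWER: 12000.00


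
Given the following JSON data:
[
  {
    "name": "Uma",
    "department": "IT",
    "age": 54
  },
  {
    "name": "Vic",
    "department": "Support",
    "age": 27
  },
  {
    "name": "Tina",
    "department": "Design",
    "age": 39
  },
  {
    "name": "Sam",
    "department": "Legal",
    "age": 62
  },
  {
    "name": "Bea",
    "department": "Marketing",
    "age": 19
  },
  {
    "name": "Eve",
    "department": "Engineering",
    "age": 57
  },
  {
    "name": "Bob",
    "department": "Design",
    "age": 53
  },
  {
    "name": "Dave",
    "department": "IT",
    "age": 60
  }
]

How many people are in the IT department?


Scanning records for department = IT
  Record 0: Uma
  Record 7: Dave
Count: 2

ANSWER: 2


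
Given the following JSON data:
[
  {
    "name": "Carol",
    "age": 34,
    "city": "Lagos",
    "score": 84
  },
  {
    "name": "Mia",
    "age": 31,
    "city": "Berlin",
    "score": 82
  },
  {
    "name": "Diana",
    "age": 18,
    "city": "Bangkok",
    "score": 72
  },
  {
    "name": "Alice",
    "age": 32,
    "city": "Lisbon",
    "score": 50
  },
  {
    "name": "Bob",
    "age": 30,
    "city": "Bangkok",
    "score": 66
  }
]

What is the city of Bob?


Looking up record where name = Bob
Record index: 4
Field 'city' = Bangkok

ANSWER: Bangkok


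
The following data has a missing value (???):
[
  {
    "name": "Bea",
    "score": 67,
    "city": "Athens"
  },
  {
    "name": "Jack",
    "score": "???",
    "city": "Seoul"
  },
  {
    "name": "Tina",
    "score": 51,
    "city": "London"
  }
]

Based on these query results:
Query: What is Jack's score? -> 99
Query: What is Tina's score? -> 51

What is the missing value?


The missing value is Jack's score
From query: Jack's score = 99

ANSWER: 99


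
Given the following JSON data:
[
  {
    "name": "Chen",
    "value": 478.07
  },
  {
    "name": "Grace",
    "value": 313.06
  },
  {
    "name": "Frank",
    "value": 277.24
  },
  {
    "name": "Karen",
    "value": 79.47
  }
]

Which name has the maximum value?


Comparing values:
  Chen: 478.07
  Grace: 313.06
  Frank: 277.24
  Karen: 79.47
Maximum: Chen (478.07)

ANSWER: Chen


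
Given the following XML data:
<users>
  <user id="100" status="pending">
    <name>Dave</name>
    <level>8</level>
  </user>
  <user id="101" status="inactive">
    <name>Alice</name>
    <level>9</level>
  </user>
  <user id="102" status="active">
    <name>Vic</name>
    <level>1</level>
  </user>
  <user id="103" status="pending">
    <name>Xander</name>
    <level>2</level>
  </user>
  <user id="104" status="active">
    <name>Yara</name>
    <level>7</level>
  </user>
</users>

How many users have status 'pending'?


Counting users with status='pending':
  Dave (id=100) -> MATCH
  Xander (id=103) -> MATCH
Count: 2

ANSWER: 2


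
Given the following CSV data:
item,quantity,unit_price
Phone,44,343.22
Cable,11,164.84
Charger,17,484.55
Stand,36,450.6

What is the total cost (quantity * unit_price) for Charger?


Row: Charger
quantity = 17
unit_price = 484.55
total = 17 * 484.55 = 8237.35

ANSWER: 8237.35


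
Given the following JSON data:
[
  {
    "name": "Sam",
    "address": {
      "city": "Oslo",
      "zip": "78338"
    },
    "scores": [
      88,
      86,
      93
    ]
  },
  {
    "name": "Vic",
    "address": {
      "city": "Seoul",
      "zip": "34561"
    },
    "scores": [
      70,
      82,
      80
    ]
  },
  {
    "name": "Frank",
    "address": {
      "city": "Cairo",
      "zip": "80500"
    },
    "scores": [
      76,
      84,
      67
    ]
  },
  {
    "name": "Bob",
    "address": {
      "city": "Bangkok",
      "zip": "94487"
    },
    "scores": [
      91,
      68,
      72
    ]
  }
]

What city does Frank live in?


Path: records[2].address.city
Value: Cairo

ANSWER: Cairo


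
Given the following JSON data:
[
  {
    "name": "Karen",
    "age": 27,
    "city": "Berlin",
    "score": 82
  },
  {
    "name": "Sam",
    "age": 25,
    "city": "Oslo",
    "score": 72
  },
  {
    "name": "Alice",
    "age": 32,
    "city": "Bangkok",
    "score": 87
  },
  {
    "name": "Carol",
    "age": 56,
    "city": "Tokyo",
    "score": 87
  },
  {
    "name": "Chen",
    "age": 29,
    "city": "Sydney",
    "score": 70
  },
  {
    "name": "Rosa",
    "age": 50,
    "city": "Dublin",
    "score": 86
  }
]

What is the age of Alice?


Looking up record where name = Alice
Record index: 2
Field 'age' = 32

ANSWER: 32


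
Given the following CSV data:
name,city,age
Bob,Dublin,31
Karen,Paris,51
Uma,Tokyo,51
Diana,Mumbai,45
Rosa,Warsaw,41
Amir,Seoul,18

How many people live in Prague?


Scanning city column for 'Prague':
Total matches: 0

ANSWER: 0


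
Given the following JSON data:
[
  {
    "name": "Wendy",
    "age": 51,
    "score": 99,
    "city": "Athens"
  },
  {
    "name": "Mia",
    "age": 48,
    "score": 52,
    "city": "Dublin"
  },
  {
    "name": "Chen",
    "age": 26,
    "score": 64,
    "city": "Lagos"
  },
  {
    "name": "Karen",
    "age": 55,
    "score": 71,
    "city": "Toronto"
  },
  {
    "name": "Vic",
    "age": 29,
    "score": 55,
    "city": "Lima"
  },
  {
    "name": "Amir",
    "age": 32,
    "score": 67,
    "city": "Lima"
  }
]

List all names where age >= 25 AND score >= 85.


Checking both conditions:
  Wendy (age=51, score=99) -> YES
  Mia (age=48, score=52) -> no
  Chen (age=26, score=64) -> no
  Karen (age=55, score=71) -> no
  Vic (age=29, score=55) -> no
  Amir (age=32, score=67) -> no


ANSWER: Wendy


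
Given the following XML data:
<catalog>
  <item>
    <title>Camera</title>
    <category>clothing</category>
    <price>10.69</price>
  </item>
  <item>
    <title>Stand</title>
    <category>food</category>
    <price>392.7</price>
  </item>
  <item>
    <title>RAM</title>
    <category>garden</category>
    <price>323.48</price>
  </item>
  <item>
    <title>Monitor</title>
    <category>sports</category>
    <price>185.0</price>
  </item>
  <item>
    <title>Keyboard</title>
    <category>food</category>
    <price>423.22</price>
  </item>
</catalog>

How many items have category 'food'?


Scanning <item> elements for <category>food</category>:
  Item 2: Stand -> MATCH
  Item 5: Keyboard -> MATCH
Count: 2

ANSWER: 2


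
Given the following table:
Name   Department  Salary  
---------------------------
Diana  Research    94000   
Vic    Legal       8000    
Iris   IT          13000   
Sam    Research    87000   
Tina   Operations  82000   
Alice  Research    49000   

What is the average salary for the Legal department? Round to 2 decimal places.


Legal department members:
  Vic: 8000
Sum = 8000
Count = 1
Average = 8000 / 1 = 8000.00

ANSWER: 8000.00
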